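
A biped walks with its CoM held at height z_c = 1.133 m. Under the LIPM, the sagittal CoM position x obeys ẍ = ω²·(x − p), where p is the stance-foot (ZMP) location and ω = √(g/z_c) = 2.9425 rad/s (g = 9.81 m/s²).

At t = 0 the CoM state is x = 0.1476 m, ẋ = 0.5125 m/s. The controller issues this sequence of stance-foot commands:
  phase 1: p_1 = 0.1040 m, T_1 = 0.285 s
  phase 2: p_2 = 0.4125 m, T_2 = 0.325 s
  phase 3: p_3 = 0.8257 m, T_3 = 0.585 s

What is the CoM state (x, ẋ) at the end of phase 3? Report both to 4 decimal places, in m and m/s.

x = 1.0414, ẋ = 0.9258

phase 1: p=0.1040, T=0.285, ωT=0.838612, cosh=1.372733, sinh=0.940423; start (x,ẋ)=(0.147600, 0.512500) → end (x,ẋ)=(0.327646, 0.824175)
phase 2: p=0.4125, T=0.325, ωT=0.956313, cosh=1.493195, sinh=1.108888; start (x,ẋ)=(0.327646, 0.824175) → end (x,ẋ)=(0.596389, 0.953784)
phase 3: p=0.8257, T=0.585, ωT=1.721362, cosh=2.885482, sinh=2.706660; start (x,ẋ)=(0.596389, 0.953784) → end (x,ẋ)=(1.041366, 0.925814)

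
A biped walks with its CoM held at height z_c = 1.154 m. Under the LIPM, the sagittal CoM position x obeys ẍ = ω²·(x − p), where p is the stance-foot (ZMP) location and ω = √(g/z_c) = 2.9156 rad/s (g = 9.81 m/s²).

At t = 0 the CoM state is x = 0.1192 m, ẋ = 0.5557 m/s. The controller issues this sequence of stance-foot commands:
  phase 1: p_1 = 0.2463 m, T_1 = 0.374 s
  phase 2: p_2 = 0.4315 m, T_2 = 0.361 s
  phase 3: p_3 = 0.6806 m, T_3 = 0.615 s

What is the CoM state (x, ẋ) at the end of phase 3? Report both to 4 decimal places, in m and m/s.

x = -0.0648, ẋ = -2.0029

phase 1: p=0.2463, T=0.374, ωT=1.090434, cosh=1.655818, sinh=1.319748; start (x,ẋ)=(0.119200, 0.555700) → end (x,ẋ)=(0.287383, 0.431076)
phase 2: p=0.4315, T=0.361, ωT=1.052532, cosh=1.606974, sinh=1.257921; start (x,ẋ)=(0.287383, 0.431076) → end (x,ẋ)=(0.385894, 0.164166)
phase 3: p=0.6806, T=0.615, ωT=1.793094, cosh=3.087228, sinh=2.920784; start (x,ẋ)=(0.385894, 0.164166) → end (x,ẋ)=(-0.064767, -2.002852)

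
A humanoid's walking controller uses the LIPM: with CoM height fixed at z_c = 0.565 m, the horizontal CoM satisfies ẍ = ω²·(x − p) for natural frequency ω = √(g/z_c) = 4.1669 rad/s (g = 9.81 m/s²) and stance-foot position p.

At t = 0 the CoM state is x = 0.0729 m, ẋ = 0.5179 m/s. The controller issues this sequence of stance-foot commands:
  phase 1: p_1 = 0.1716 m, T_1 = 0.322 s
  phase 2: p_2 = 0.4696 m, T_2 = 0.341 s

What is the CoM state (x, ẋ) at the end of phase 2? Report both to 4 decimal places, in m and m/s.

phase 1: p=0.1716, T=0.322, ωT=1.341742, cosh=2.043546, sinh=1.782156; start (x,ẋ)=(0.072900, 0.517900) → end (x,ẋ)=(0.191404, 0.325400)
phase 2: p=0.4696, T=0.341, ωT=1.420913, cosh=2.191196, sinh=1.949703; start (x,ẋ)=(0.191404, 0.325400) → end (x,ẋ)=(0.012274, -1.547106)

x = 0.0123, ẋ = -1.5471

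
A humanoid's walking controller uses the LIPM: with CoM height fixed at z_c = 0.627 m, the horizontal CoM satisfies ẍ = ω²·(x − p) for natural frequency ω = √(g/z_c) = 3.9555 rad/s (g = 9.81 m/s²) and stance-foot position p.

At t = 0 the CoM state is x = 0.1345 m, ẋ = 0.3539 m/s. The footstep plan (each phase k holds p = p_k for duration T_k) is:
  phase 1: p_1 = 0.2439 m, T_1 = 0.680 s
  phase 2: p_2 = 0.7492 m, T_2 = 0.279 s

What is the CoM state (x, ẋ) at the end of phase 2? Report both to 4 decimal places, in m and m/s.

x = -0.5410, ẋ = -4.4229

phase 1: p=0.2439, T=0.680, ωT=2.689740, cosh=7.397872, sinh=7.329974; start (x,ẋ)=(0.134500, 0.353900) → end (x,ẋ)=(0.090388, -0.553805)
phase 2: p=0.7492, T=0.279, ωT=1.103584, cosh=1.673317, sinh=1.341637; start (x,ẋ)=(0.090388, -0.553805) → end (x,ẋ)=(-0.541042, -4.422903)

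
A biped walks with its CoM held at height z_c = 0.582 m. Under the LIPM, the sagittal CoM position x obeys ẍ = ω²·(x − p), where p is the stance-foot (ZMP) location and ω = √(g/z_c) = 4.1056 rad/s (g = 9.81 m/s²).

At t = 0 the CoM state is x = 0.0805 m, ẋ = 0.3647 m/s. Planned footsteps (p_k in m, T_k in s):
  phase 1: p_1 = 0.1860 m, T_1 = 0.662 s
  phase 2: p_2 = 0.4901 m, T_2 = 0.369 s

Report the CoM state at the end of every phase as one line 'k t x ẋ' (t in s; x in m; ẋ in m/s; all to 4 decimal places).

phase 1: p=0.1860, T=0.662, ωT=2.717907, cosh=7.607299, sinh=7.541287; start (x,ẋ)=(0.080500, 0.364700) → end (x,ẋ)=(0.053322, -0.492057)
phase 2: p=0.4901, T=0.369, ωT=1.514966, cosh=2.384542, sinh=2.164726; start (x,ẋ)=(0.053322, -0.492057) → end (x,ẋ)=(-0.810859, -5.055199)

1 0.6620 0.0533 -0.4921
2 1.0310 -0.8109 -5.0552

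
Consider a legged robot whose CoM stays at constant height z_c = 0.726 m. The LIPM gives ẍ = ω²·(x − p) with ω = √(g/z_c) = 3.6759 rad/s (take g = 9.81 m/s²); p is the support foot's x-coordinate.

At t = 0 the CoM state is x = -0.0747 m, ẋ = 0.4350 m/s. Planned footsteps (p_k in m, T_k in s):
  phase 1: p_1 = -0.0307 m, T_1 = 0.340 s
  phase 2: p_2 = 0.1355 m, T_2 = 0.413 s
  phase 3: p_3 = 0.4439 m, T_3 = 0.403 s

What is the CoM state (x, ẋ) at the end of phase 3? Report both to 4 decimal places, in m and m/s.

phase 1: p=-0.0307, T=0.340, ωT=1.249806, cosh=1.888113, sinh=1.601553; start (x,ẋ)=(-0.074700, 0.435000) → end (x,ẋ)=(0.075748, 0.562295)
phase 2: p=0.1355, T=0.413, ωT=1.518147, cosh=2.391438, sinh=2.172321; start (x,ẋ)=(0.075748, 0.562295) → end (x,ẋ)=(0.324903, 0.867561)
phase 3: p=0.4439, T=0.403, ωT=1.481388, cosh=2.313184, sinh=2.085862; start (x,ẋ)=(0.324903, 0.867561) → end (x,ẋ)=(0.660928, 1.094424)

x = 0.6609, ẋ = 1.0944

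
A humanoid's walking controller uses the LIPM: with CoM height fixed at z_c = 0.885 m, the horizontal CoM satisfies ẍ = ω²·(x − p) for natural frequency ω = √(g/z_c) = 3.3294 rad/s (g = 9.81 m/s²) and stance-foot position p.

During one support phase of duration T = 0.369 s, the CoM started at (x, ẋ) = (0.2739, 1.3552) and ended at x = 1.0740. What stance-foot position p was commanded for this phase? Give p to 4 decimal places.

p = 0.0815

ωT = 3.3294·0.369 = 1.228549; cosh(ωT) = 1.854492, sinh(ωT) = 1.561775
x(T) = p + (x₀−p)·cosh(ωT) + (ẋ₀/ω)·sinh(ωT) ⇒ p·(1 − cosh) = x(T) − x₀·cosh − (ẋ₀/ω)·sinh
numerator   = 1.0740 − (0.2739)·1.854492 − (1.3552/3.3294)·1.561775 = -0.069651
denominator = 1 − 1.854492 = -0.854492
p = -0.069651 / -0.854492 = 0.0815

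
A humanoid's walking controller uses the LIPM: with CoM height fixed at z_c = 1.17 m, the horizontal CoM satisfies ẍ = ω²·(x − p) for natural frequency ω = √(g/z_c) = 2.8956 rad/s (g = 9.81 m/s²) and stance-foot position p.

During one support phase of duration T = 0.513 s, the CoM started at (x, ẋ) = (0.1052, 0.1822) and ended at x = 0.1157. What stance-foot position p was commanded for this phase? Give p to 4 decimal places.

p = 0.1970

ωT = 2.8956·0.513 = 1.485443; cosh(ωT) = 2.321661, sinh(ωT) = 2.095259
x(T) = p + (x₀−p)·cosh(ωT) + (ẋ₀/ω)·sinh(ωT) ⇒ p·(1 − cosh) = x(T) − x₀·cosh − (ẋ₀/ω)·sinh
numerator   = 0.1157 − (0.1052)·2.321661 − (0.1822/2.8956)·2.095259 = -0.260379
denominator = 1 − 2.321661 = -1.321661
p = -0.260379 / -1.321661 = 0.1970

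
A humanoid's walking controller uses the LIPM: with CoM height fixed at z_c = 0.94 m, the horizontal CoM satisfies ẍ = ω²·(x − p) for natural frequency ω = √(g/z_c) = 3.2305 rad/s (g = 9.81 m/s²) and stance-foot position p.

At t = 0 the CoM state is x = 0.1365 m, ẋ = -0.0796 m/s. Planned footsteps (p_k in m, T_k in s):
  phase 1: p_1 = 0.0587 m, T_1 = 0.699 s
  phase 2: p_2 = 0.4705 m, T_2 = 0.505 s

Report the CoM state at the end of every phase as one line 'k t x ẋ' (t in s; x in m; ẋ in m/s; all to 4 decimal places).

1 0.6990 0.3183 0.8040
2 1.2040 0.6783 0.9249

phase 1: p=0.0587, T=0.699, ωT=2.258119, cosh=4.834816, sinh=4.730269; start (x,ẋ)=(0.136500, -0.079600) → end (x,ẋ)=(0.318294, 0.804021)
phase 2: p=0.4705, T=0.505, ωT=1.631403, cosh=2.653346, sinh=2.457691; start (x,ẋ)=(0.318294, 0.804021) → end (x,ẋ)=(0.678326, 0.924897)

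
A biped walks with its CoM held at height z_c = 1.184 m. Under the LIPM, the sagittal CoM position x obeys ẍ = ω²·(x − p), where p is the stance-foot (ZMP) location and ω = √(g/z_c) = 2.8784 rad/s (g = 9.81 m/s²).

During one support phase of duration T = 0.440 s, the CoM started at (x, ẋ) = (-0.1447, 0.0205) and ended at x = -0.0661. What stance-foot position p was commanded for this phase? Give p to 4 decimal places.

ωT = 2.8784·0.440 = 1.266496; cosh(ωT) = 1.915107, sinh(ωT) = 1.633290
x(T) = p + (x₀−p)·cosh(ωT) + (ẋ₀/ω)·sinh(ωT) ⇒ p·(1 − cosh) = x(T) − x₀·cosh − (ẋ₀/ω)·sinh
numerator   = -0.0661 − (-0.1447)·1.915107 − (0.0205/2.8784)·1.633290 = 0.199384
denominator = 1 − 1.915107 = -0.915107
p = 0.199384 / -0.915107 = -0.2179

p = -0.2179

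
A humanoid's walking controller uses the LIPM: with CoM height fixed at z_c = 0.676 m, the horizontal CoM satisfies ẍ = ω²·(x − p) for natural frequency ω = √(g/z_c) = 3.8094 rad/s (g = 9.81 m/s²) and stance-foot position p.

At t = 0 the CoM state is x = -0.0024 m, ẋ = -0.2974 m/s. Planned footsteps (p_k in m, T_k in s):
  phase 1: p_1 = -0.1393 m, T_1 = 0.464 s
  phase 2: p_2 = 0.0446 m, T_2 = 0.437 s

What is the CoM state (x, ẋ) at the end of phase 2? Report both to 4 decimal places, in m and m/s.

phase 1: p=-0.1393, T=0.464, ωT=1.767562, cosh=3.013652, sinh=2.842903; start (x,ẋ)=(-0.002400, -0.297400) → end (x,ẋ)=(0.051323, 0.586333)
phase 2: p=0.0446, T=0.437, ωT=1.664708, cosh=2.736687, sinh=2.547442; start (x,ẋ)=(0.051323, 0.586333) → end (x,ẋ)=(0.455096, 1.669857)

x = 0.4551, ẋ = 1.6699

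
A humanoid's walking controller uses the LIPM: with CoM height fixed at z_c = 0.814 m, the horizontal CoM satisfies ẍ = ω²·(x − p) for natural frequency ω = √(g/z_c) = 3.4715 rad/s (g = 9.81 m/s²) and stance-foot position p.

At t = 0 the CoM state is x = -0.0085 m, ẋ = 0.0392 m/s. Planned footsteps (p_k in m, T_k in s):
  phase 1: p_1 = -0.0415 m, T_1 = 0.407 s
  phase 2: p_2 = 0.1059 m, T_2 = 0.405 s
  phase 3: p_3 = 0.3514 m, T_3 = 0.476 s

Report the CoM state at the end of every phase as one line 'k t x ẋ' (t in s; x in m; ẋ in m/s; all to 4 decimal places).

1 0.4070 0.0521 0.3066
2 0.8120 0.1589 0.3051
3 1.2880 0.0516 -0.8542

phase 1: p=-0.0415, T=0.407, ωT=1.412900, cosh=2.175645, sinh=1.932208; start (x,ẋ)=(-0.008500, 0.039200) → end (x,ẋ)=(0.052115, 0.306638)
phase 2: p=0.1059, T=0.405, ωT=1.405957, cosh=2.162282, sinh=1.917149; start (x,ẋ)=(0.052115, 0.306638) → end (x,ẋ)=(0.158943, 0.305076)
phase 3: p=0.3514, T=0.476, ωT=1.652434, cosh=2.705626, sinh=2.514043; start (x,ẋ)=(0.158943, 0.305076) → end (x,ẋ)=(0.051618, -0.854247)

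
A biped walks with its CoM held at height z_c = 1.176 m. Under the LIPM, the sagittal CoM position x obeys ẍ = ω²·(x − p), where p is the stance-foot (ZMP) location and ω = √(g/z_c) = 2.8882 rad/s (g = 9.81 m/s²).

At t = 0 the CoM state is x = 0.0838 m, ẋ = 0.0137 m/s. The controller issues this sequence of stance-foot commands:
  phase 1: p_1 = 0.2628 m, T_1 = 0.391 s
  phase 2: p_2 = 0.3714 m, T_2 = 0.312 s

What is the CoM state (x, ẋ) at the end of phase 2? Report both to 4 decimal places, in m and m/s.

x = -0.4601, ẋ = -2.2045

phase 1: p=0.2628, T=0.391, ωT=1.129286, cosh=1.708356, sinh=1.385092; start (x,ẋ)=(0.083800, 0.013700) → end (x,ẋ)=(-0.036426, -0.692671)
phase 2: p=0.3714, T=0.312, ωT=0.901118, cosh=1.434235, sinh=1.028120; start (x,ẋ)=(-0.036426, -0.692671) → end (x,ẋ)=(-0.460090, -2.204457)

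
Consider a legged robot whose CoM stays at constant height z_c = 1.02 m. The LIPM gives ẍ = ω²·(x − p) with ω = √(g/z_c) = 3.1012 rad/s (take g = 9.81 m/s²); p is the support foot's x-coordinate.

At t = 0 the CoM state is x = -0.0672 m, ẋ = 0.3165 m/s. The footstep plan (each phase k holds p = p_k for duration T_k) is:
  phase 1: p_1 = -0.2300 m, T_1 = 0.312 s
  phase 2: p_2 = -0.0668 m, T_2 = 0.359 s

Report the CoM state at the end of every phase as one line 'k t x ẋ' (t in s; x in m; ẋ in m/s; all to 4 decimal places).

phase 1: p=-0.2300, T=0.312, ωT=0.967574, cosh=1.505779, sinh=1.125775; start (x,ẋ)=(-0.067200, 0.316500) → end (x,ẋ)=(0.130034, 1.044955)
phase 2: p=-0.0668, T=0.359, ωT=1.113331, cosh=1.686473, sinh=1.358009; start (x,ẋ)=(0.130034, 1.044955) → end (x,ẋ)=(0.722739, 2.591247)

1 0.3120 0.1300 1.0450
2 0.6710 0.7227 2.5912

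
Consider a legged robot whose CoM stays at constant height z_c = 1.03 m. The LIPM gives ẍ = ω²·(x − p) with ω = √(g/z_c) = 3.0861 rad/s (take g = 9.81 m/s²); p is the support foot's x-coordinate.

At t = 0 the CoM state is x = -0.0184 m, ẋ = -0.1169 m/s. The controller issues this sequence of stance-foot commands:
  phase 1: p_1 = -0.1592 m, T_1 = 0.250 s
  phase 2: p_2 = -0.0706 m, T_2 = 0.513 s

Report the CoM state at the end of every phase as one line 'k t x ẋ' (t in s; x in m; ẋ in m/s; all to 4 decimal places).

phase 1: p=-0.1592, T=0.250, ωT=0.771525, cosh=1.312685, sinh=0.850377; start (x,ẋ)=(-0.018400, -0.116900) → end (x,ẋ)=(-0.006586, 0.216056)
phase 2: p=-0.0706, T=0.513, ωT=1.583169, cosh=2.537845, sinh=2.332522; start (x,ẋ)=(-0.006586, 0.216056) → end (x,ẋ)=(0.255156, 1.009115)

1 0.2500 -0.0066 0.2161
2 0.7630 0.2552 1.0091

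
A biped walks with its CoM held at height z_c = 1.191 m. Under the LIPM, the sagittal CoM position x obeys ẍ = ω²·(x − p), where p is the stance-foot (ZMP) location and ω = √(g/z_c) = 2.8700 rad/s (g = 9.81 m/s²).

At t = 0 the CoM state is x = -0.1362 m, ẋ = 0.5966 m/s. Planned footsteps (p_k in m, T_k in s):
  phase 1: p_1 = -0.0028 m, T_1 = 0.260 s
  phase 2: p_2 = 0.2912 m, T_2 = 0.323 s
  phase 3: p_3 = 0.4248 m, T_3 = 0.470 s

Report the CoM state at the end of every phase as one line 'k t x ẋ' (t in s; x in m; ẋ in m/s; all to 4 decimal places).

phase 1: p=-0.0028, T=0.260, ωT=0.746200, cosh=1.291568, sinh=0.817403; start (x,ẋ)=(-0.136200, 0.596600) → end (x,ẋ)=(-0.005178, 0.457600)
phase 2: p=0.2912, T=0.323, ωT=0.927010, cosh=1.461339, sinh=1.065604; start (x,ẋ)=(-0.005178, 0.457600) → end (x,ẋ)=(0.027994, -0.237698)
phase 3: p=0.4248, T=0.470, ωT=1.348900, cosh=2.056355, sinh=1.796830; start (x,ẋ)=(0.027994, -0.237698) → end (x,ẋ)=(-0.539990, -2.535081)

1 0.2600 -0.0052 0.4576
2 0.5830 0.0280 -0.2377
3 1.0530 -0.5400 -2.5351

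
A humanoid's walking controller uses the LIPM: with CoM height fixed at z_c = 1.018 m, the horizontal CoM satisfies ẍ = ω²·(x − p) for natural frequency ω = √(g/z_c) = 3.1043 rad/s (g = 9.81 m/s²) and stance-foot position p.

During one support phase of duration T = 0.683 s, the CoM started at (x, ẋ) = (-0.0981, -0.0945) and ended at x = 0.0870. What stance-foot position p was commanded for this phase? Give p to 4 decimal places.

p = -0.1942

ωT = 3.1043·0.683 = 2.120237; cosh(ωT) = 4.226557, sinh(ωT) = 4.106554
x(T) = p + (x₀−p)·cosh(ωT) + (ẋ₀/ω)·sinh(ωT) ⇒ p·(1 − cosh) = x(T) − x₀·cosh − (ẋ₀/ω)·sinh
numerator   = 0.0870 − (-0.0981)·4.226557 − (-0.0945/3.1043)·4.106554 = 0.626636
denominator = 1 − 4.226557 = -3.226557
p = 0.626636 / -3.226557 = -0.1942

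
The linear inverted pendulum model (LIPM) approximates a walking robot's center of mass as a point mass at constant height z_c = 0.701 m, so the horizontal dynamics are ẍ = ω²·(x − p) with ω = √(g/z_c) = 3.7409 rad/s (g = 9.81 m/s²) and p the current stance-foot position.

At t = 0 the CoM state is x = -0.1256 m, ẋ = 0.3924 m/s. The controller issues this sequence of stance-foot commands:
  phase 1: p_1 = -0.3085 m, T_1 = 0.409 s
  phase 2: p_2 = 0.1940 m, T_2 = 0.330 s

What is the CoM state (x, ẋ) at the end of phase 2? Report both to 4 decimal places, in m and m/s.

x = 1.5438, ẋ = 5.5779

phase 1: p=-0.3085, T=0.409, ωT=1.530028, cosh=2.417418, sinh=2.200889; start (x,ẋ)=(-0.125600, 0.392400) → end (x,ẋ)=(0.364507, 2.454466)
phase 2: p=0.1940, T=0.330, ωT=1.234497, cosh=1.863815, sinh=1.572834; start (x,ẋ)=(0.364507, 2.454466) → end (x,ẋ)=(1.543756, 5.577903)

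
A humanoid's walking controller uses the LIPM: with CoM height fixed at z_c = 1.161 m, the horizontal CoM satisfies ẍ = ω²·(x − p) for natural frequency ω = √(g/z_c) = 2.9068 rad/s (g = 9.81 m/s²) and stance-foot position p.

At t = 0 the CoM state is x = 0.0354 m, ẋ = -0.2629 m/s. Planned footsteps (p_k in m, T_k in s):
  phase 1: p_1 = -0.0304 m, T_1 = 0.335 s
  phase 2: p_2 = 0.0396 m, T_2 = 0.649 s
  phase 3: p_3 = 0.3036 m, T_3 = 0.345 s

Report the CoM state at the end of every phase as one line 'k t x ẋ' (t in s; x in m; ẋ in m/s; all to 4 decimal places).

phase 1: p=-0.0304, T=0.335, ωT=0.973778, cosh=1.512792, sinh=1.135138; start (x,ẋ)=(0.035400, -0.262900) → end (x,ẋ)=(-0.033524, -0.180598)
phase 2: p=0.0396, T=0.649, ωT=1.886513, cosh=3.373964, sinh=3.222364; start (x,ẋ)=(-0.033524, -0.180598) → end (x,ẋ)=(-0.407321, -1.294264)
phase 3: p=0.3036, T=0.345, ωT=1.002846, cosh=1.546432, sinh=1.179598; start (x,ẋ)=(-0.407321, -1.294264) → end (x,ẋ)=(-1.321010, -4.439134)

1 0.3350 -0.0335 -0.1806
2 0.9840 -0.4073 -1.2943
3 1.3290 -1.3210 -4.4391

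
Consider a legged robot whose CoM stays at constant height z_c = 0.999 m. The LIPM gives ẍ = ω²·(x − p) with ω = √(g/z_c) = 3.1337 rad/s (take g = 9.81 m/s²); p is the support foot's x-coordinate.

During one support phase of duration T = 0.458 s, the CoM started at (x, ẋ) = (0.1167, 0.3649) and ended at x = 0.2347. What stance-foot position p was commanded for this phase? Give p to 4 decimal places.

p = 0.2091

ωT = 3.1337·0.458 = 1.435235; cosh(ωT) = 2.219345, sinh(ωT) = 1.981285
x(T) = p + (x₀−p)·cosh(ωT) + (ẋ₀/ω)·sinh(ωT) ⇒ p·(1 − cosh) = x(T) − x₀·cosh − (ẋ₀/ω)·sinh
numerator   = 0.2347 − (0.1167)·2.219345 − (0.3649/3.1337)·1.981285 = -0.255006
denominator = 1 − 2.219345 = -1.219345
p = -0.255006 / -1.219345 = 0.2091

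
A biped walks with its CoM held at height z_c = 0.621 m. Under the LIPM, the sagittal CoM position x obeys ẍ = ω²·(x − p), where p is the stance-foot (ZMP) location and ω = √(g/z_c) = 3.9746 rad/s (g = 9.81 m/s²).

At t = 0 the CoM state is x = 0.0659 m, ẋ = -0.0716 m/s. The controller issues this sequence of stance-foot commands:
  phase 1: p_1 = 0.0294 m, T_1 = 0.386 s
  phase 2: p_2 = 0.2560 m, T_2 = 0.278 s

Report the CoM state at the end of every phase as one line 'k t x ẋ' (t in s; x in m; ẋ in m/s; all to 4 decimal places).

1 0.3860 0.0781 0.1470
2 0.6640 0.0078 -0.7038

phase 1: p=0.0294, T=0.386, ωT=1.534196, cosh=2.426611, sinh=2.210982; start (x,ẋ)=(0.065900, -0.071600) → end (x,ẋ)=(0.078142, 0.147008)
phase 2: p=0.2560, T=0.278, ωT=1.104939, cosh=1.675135, sinh=1.343904; start (x,ẋ)=(0.078142, 0.147008) → end (x,ẋ)=(0.007770, -0.703768)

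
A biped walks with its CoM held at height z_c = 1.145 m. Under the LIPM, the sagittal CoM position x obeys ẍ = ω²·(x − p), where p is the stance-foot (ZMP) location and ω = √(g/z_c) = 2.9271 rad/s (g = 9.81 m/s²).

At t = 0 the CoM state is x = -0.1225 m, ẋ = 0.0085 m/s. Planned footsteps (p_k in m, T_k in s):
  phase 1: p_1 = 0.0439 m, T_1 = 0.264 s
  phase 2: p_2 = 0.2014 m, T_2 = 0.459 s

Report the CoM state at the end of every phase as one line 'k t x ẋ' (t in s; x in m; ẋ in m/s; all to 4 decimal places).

phase 1: p=0.0439, T=0.264, ωT=0.772754, cosh=1.313731, sinh=0.851992; start (x,ẋ)=(-0.122500, 0.008500) → end (x,ẋ)=(-0.172231, -0.403813)
phase 2: p=0.2014, T=0.459, ωT=1.343539, cosh=2.046752, sinh=1.785831; start (x,ẋ)=(-0.172231, -0.403813) → end (x,ẋ)=(-0.809696, -2.779586)

1 0.2640 -0.1722 -0.4038
2 0.7230 -0.8097 -2.7796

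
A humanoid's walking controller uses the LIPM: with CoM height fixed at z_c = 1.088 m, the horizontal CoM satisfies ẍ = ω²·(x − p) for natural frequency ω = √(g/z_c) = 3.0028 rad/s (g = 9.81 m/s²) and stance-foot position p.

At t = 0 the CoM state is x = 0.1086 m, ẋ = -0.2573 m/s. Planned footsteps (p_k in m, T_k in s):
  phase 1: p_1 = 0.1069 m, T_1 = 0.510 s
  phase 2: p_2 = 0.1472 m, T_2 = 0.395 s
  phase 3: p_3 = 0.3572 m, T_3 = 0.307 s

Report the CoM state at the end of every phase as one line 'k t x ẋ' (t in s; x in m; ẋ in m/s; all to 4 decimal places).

phase 1: p=0.1069, T=0.510, ωT=1.531428, cosh=2.420501, sinh=2.204275; start (x,ẋ)=(0.108600, -0.257300) → end (x,ẋ)=(-0.077862, -0.611543)
phase 2: p=0.1472, T=0.395, ωT=1.186106, cosh=1.789857, sinh=1.484449; start (x,ẋ)=(-0.077862, -0.611543) → end (x,ẋ)=(-0.557948, -2.097790)
phase 3: p=0.3572, T=0.307, ωT=0.921860, cosh=1.455870, sinh=1.058091; start (x,ẋ)=(-0.557948, -2.097790) → end (x,ẋ)=(-1.714331, -5.961751)

1 0.5100 -0.0779 -0.6115
2 0.9050 -0.5579 -2.0978
3 1.2120 -1.7143 -5.9618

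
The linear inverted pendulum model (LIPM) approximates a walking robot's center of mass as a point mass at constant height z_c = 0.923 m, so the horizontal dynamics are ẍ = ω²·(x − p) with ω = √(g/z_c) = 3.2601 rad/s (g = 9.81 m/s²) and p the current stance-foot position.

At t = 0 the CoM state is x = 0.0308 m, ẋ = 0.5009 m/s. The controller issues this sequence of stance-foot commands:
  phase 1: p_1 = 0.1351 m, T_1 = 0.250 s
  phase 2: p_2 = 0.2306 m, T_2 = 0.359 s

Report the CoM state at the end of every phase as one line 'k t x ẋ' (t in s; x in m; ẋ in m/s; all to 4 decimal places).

1 0.2500 0.1338 0.3678
2 0.6090 0.2238 0.1900

phase 1: p=0.1351, T=0.250, ωT=0.815025, cosh=1.350930, sinh=0.908302; start (x,ẋ)=(0.030800, 0.500900) → end (x,ẋ)=(0.133755, 0.367832)
phase 2: p=0.2306, T=0.359, ωT=1.170376, cosh=1.766727, sinh=1.456477; start (x,ẋ)=(0.133755, 0.367832) → end (x,ẋ)=(0.223833, 0.190012)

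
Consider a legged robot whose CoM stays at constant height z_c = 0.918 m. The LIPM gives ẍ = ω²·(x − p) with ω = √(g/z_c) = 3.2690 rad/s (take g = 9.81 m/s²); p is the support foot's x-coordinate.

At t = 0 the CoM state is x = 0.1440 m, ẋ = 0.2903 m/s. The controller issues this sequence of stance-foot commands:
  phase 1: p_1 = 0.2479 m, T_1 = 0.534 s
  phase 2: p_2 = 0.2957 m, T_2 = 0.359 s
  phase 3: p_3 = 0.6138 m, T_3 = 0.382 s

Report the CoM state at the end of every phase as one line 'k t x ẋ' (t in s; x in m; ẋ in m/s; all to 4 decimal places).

1 0.5340 0.1878 -0.0864
2 0.8930 0.0660 -0.6686
3 1.2750 -0.7468 -4.1258

phase 1: p=0.2479, T=0.534, ωT=1.745646, cosh=2.952067, sinh=2.777535; start (x,ẋ)=(0.144000, 0.290300) → end (x,ẋ)=(0.187836, -0.086402)
phase 2: p=0.2957, T=0.359, ωT=1.173571, cosh=1.771390, sinh=1.462129; start (x,ẋ)=(0.187836, -0.086402) → end (x,ẋ)=(0.065986, -0.668608)
phase 3: p=0.6138, T=0.382, ωT=1.248758, cosh=1.886436, sinh=1.599575; start (x,ẋ)=(0.065986, -0.668608) → end (x,ẋ)=(-0.746777, -4.125812)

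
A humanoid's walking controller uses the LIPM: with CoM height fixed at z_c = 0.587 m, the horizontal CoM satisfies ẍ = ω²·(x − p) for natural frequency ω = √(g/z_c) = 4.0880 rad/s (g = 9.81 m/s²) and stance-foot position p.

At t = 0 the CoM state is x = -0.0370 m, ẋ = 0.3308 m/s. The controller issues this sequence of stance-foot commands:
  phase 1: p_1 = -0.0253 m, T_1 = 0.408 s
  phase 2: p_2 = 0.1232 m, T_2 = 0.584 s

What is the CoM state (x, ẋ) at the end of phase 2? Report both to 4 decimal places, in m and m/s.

phase 1: p=-0.0253, T=0.408, ωT=1.667904, cosh=2.744844, sinh=2.556202; start (x,ẋ)=(-0.037000, 0.330800) → end (x,ẋ)=(0.149433, 0.785732)
phase 2: p=0.1232, T=0.584, ωT=2.387392, cosh=5.488469, sinh=5.396600; start (x,ẋ)=(0.149433, 0.785732) → end (x,ẋ)=(1.304428, 4.891191)

x = 1.3044, ẋ = 4.8912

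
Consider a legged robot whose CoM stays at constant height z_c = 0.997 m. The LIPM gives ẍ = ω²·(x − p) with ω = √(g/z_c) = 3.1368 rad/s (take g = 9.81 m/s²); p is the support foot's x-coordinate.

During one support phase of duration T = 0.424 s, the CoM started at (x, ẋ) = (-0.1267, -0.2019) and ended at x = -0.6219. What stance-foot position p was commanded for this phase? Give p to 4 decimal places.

ωT = 3.1368·0.424 = 1.330003; cosh(ωT) = 2.022766, sinh(ωT) = 1.758290
x(T) = p + (x₀−p)·cosh(ωT) + (ẋ₀/ω)·sinh(ωT) ⇒ p·(1 − cosh) = x(T) − x₀·cosh − (ẋ₀/ω)·sinh
numerator   = -0.6219 − (-0.1267)·2.022766 − (-0.2019/3.1368)·1.758290 = -0.252443
denominator = 1 − 2.022766 = -1.022766
p = -0.252443 / -1.022766 = 0.2468

p = 0.2468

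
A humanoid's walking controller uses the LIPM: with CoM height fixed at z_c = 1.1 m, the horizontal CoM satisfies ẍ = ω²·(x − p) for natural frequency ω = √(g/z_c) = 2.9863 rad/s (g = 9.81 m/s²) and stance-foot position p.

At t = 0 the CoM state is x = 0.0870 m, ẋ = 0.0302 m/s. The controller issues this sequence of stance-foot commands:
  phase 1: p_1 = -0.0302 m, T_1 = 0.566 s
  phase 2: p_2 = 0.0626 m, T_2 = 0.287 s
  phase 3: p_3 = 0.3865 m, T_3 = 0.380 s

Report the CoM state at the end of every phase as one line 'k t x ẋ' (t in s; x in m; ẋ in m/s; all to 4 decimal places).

phase 1: p=-0.0302, T=0.566, ωT=1.690246, cosh=2.802644, sinh=2.618169; start (x,ẋ)=(0.087000, 0.030200) → end (x,ẋ)=(0.324747, 1.000984)
phase 2: p=0.0626, T=0.287, ωT=0.857068, cosh=1.390323, sinh=0.965919; start (x,ẋ)=(0.324747, 1.000984) → end (x,ẋ)=(0.750838, 2.147861)
phase 3: p=0.3865, T=0.380, ωT=1.134794, cosh=1.716011, sinh=1.394522; start (x,ẋ)=(0.750838, 2.147861) → end (x,ẋ)=(2.014701, 5.203022)

1 0.5660 0.3247 1.0010
2 0.8530 0.7508 2.1479
3 1.2330 2.0147 5.2030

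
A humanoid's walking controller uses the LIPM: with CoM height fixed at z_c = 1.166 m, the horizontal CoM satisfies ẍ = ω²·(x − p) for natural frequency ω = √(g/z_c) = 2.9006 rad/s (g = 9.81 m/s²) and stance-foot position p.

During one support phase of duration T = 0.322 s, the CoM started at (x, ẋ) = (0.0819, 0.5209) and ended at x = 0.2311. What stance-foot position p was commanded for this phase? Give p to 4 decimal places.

ωT = 2.9006·0.322 = 0.933993; cosh(ωT) = 1.468816, sinh(ωT) = 1.075834
x(T) = p + (x₀−p)·cosh(ωT) + (ẋ₀/ω)·sinh(ωT) ⇒ p·(1 − cosh) = x(T) − x₀·cosh − (ẋ₀/ω)·sinh
numerator   = 0.2311 − (0.0819)·1.468816 − (0.5209/2.9006)·1.075834 = -0.082398
denominator = 1 − 1.468816 = -0.468816
p = -0.082398 / -0.468816 = 0.1758

p = 0.1758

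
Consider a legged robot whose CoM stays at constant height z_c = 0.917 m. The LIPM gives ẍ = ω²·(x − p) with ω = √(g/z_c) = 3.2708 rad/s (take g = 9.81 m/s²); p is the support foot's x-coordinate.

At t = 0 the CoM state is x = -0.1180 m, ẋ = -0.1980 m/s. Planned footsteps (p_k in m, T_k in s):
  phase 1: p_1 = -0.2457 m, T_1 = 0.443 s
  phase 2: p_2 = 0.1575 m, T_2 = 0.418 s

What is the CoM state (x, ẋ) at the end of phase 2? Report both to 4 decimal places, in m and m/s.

x = -0.1181, ẋ = -0.6024

phase 1: p=-0.2457, T=0.443, ωT=1.448964, cosh=2.246758, sinh=2.011944; start (x,ẋ)=(-0.118000, -0.198000) → end (x,ẋ)=(-0.080583, 0.395493)
phase 2: p=0.1575, T=0.418, ωT=1.367194, cosh=2.089573, sinh=1.834752; start (x,ẋ)=(-0.080583, 0.395493) → end (x,ẋ)=(-0.118141, -0.602352)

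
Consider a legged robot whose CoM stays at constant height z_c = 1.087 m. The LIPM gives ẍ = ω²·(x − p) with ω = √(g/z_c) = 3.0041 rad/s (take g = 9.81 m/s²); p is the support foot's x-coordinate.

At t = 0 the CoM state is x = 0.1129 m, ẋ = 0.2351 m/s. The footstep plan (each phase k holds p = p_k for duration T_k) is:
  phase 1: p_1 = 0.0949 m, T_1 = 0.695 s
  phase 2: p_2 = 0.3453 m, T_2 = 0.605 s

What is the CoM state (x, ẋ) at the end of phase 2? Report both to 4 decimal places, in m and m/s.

phase 1: p=0.0949, T=0.695, ωT=2.087849, cosh=4.095750, sinh=3.971797; start (x,ẋ)=(0.112900, 0.235100) → end (x,ẋ)=(0.479455, 1.177681)
phase 2: p=0.3453, T=0.605, ωT=1.817481, cosh=3.159381, sinh=2.996947; start (x,ẋ)=(0.479455, 1.177681) → end (x,ẋ)=(1.944024, 4.928560)

x = 1.9440, ẋ = 4.9286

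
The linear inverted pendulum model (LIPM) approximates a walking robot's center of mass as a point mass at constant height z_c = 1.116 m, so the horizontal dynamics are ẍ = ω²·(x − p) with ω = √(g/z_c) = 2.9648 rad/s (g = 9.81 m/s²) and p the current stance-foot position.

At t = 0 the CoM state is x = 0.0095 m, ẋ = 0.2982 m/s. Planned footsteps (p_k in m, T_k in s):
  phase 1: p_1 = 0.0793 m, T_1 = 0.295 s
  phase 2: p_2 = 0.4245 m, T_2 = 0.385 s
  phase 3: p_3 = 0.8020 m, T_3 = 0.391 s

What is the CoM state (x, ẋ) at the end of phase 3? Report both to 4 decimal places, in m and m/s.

x = -1.2341, ẋ = -5.5618

phase 1: p=0.0793, T=0.295, ωT=0.874616, cosh=1.407488, sinh=0.990466; start (x,ẋ)=(0.009500, 0.298200) → end (x,ẋ)=(0.080679, 0.214743)
phase 2: p=0.4245, T=0.385, ωT=1.141448, cosh=1.725328, sinh=1.405971; start (x,ẋ)=(0.080679, 0.214743) → end (x,ẋ)=(-0.066869, -1.062692)
phase 3: p=0.8020, T=0.391, ωT=1.159237, cosh=1.750613, sinh=1.436887; start (x,ẋ)=(-0.066869, -1.062692) → end (x,ẋ)=(-1.234085, -5.561816)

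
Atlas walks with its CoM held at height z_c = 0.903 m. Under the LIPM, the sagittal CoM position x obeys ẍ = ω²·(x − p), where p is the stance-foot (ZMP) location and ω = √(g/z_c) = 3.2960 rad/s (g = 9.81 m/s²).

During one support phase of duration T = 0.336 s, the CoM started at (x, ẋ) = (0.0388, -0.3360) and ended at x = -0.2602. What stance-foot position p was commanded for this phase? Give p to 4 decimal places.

p = 0.2769

ωT = 3.2960·0.336 = 1.107456; cosh(ωT) = 1.678524, sinh(ωT) = 1.348125
x(T) = p + (x₀−p)·cosh(ωT) + (ẋ₀/ω)·sinh(ωT) ⇒ p·(1 − cosh) = x(T) − x₀·cosh − (ẋ₀/ω)·sinh
numerator   = -0.2602 − (0.0388)·1.678524 − (-0.3360/3.2960)·1.348125 = -0.187896
denominator = 1 − 1.678524 = -0.678524
p = -0.187896 / -0.678524 = 0.2769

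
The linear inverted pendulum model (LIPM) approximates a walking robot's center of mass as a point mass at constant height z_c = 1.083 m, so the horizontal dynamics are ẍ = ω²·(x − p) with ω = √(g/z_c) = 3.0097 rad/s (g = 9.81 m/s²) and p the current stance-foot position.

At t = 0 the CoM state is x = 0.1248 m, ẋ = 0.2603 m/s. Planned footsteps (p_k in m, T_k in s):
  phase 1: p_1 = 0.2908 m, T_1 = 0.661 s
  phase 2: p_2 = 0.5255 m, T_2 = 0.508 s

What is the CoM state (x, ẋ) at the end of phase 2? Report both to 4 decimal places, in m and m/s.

x = -1.3860, ẋ = -5.5773

phase 1: p=0.2908, T=0.661, ωT=1.989412, cosh=3.724004, sinh=3.587228; start (x,ẋ)=(0.124800, 0.260300) → end (x,ẋ)=(-0.017136, -0.822857)
phase 2: p=0.5255, T=0.508, ωT=1.528928, cosh=2.414997, sinh=2.198229; start (x,ẋ)=(-0.017136, -0.822857) → end (x,ẋ)=(-1.385964, -5.577284)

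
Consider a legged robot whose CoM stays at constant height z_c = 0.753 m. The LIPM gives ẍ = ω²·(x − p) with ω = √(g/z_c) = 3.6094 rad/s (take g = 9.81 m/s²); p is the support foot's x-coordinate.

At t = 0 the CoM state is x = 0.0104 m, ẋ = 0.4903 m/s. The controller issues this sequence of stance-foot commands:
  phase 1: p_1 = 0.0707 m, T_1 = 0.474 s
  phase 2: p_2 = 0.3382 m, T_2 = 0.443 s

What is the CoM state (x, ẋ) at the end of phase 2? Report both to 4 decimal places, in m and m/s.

phase 1: p=0.0707, T=0.474, ωT=1.710856, cosh=2.857203, sinh=2.676491; start (x,ẋ)=(0.010400, 0.490300) → end (x,ẋ)=(0.261985, 0.818357)
phase 2: p=0.3382, T=0.443, ωT=1.598964, cosh=2.575005, sinh=2.372899; start (x,ẋ)=(0.261985, 0.818357) → end (x,ẋ)=(0.679951, 1.454507)

x = 0.6800, ẋ = 1.4545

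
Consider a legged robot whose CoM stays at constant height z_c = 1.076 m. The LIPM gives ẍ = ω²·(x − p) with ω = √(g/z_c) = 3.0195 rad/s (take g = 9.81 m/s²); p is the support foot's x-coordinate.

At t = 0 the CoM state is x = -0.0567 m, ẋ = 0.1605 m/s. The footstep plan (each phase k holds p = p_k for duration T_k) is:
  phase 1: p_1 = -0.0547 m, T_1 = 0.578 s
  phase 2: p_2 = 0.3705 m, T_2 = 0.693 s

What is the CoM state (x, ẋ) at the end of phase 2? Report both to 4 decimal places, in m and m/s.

phase 1: p=-0.0547, T=0.578, ωT=1.745271, cosh=2.951026, sinh=2.776428; start (x,ẋ)=(-0.056700, 0.160500) → end (x,ẋ)=(0.086978, 0.456873)
phase 2: p=0.3705, T=0.693, ωT=2.092513, cosh=4.114319, sinh=3.990943; start (x,ẋ)=(0.086978, 0.456873) → end (x,ẋ)=(-0.192143, -1.536910)

x = -0.1921, ẋ = -1.5369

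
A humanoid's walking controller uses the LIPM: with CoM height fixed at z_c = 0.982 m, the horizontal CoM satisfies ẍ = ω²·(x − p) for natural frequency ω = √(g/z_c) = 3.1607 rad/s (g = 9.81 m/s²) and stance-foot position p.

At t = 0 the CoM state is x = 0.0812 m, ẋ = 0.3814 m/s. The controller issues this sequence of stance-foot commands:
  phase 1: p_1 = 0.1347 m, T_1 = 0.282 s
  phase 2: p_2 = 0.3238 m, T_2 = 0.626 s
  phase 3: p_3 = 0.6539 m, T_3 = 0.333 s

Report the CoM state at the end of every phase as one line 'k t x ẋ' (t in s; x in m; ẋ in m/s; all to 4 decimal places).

1 0.2820 0.1809 0.3717
2 0.9080 0.2142 -0.2325
3 1.2410 -0.1451 -2.1216

phase 1: p=0.1347, T=0.282, ωT=0.891317, cosh=1.424227, sinh=1.014112; start (x,ẋ)=(0.081200, 0.381400) → end (x,ẋ)=(0.180876, 0.371717)
phase 2: p=0.3238, T=0.626, ωT=1.978598, cosh=3.685430, sinh=3.547167; start (x,ẋ)=(0.180876, 0.371717) → end (x,ẋ)=(0.214232, -0.232459)
phase 3: p=0.6539, T=0.333, ωT=1.052513, cosh=1.606951, sinh=1.257891; start (x,ẋ)=(0.214232, -0.232459) → end (x,ẋ)=(-0.145139, -2.121590)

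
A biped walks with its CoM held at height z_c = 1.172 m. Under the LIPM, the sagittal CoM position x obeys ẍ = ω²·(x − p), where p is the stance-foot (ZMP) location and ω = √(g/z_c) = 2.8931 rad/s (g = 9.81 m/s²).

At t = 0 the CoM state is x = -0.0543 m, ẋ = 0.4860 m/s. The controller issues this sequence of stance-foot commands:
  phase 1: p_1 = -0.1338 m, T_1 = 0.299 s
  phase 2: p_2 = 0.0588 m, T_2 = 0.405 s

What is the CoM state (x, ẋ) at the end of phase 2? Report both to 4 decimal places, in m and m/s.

x = 0.6609, ẋ = 1.9481

phase 1: p=-0.1338, T=0.299, ωT=0.865037, cosh=1.398065, sinh=0.977029; start (x,ẋ)=(-0.054300, 0.486000) → end (x,ẋ)=(0.141473, 0.904178)
phase 2: p=0.0588, T=0.405, ωT=1.171706, cosh=1.768665, sinh=1.458827; start (x,ẋ)=(0.141473, 0.904178) → end (x,ẋ)=(0.660947, 1.948113)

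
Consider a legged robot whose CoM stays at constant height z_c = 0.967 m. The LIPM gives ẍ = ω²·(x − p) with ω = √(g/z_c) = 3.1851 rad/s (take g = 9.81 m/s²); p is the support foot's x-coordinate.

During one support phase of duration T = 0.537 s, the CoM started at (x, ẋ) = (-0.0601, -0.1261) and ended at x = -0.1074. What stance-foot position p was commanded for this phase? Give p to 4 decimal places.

ωT = 3.1851·0.537 = 1.710399; cosh(ωT) = 2.855980, sinh(ωT) = 2.675186
x(T) = p + (x₀−p)·cosh(ωT) + (ẋ₀/ω)·sinh(ωT) ⇒ p·(1 − cosh) = x(T) − x₀·cosh − (ẋ₀/ω)·sinh
numerator   = -0.1074 − (-0.0601)·2.855980 − (-0.1261/3.1851)·2.675186 = 0.170157
denominator = 1 − 2.855980 = -1.855980
p = 0.170157 / -1.855980 = -0.0917

p = -0.0917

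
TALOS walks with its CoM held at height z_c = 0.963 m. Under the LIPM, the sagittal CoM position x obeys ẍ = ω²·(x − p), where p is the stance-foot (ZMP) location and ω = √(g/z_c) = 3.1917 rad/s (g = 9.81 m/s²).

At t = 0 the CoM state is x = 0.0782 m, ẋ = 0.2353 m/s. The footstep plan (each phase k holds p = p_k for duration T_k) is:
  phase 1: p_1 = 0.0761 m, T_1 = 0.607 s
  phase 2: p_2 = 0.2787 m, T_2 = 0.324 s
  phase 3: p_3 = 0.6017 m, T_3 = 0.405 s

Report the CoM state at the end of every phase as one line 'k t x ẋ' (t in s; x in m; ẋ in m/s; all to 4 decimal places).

phase 1: p=0.0761, T=0.607, ωT=1.937362, cosh=3.542250, sinh=3.398167; start (x,ẋ)=(0.078200, 0.235300) → end (x,ẋ)=(0.334060, 0.856268)
phase 2: p=0.2787, T=0.324, ωT=1.034111, cosh=1.584073, sinh=1.228531; start (x,ẋ)=(0.334060, 0.856268) → end (x,ẋ)=(0.695984, 1.573463)
phase 3: p=0.6017, T=0.405, ωT=1.292639, cosh=1.958465, sinh=1.683919; start (x,ẋ)=(0.695984, 1.573463) → end (x,ẋ)=(1.616501, 3.588308)

1 0.6070 0.3341 0.8563
2 0.9310 0.6960 1.5735
3 1.3360 1.6165 3.5883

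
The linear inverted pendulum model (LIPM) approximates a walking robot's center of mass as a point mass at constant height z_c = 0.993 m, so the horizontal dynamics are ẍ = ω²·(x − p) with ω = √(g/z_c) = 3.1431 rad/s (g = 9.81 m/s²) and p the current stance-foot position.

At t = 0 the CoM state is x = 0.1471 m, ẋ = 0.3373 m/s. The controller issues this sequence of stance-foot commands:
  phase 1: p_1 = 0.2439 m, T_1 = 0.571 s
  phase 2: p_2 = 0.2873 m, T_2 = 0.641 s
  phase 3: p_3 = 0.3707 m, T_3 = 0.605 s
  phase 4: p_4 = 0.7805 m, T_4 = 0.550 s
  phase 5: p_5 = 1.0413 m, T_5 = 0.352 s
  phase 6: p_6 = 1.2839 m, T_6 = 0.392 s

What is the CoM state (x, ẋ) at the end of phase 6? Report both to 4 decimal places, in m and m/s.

phase 1: p=0.2439, T=0.571, ωT=1.794710, cosh=3.091953, sinh=2.925777; start (x,ẋ)=(0.147100, 0.337300) → end (x,ẋ)=(0.258577, 0.152742)
phase 2: p=0.2873, T=0.641, ωT=2.014727, cosh=3.816019, sinh=3.682662; start (x,ẋ)=(0.258577, 0.152742) → end (x,ẋ)=(0.356655, 0.250399)
phase 3: p=0.3707, T=0.605, ωT=1.901575, cosh=3.422885, sinh=3.273552; start (x,ẋ)=(0.356655, 0.250399) → end (x,ẋ)=(0.583418, 0.712579)
phase 4: p=0.7805, T=0.550, ωT=1.728705, cosh=2.905434, sinh=2.727920; start (x,ẋ)=(0.583418, 0.712579) → end (x,ẋ)=(0.826344, 0.380546)
phase 5: p=1.0413, T=0.352, ωT=1.106371, cosh=1.677062, sinh=1.346305; start (x,ẋ)=(0.826344, 0.380546) → end (x,ẋ)=(0.843807, -0.271403)
phase 6: p=1.2839, T=0.392, ωT=1.232095, cosh=1.860043, sinh=1.568362; start (x,ẋ)=(0.843807, -0.271403) → end (x,ẋ)=(0.329882, -2.674268)

x = 0.3299, ẋ = -2.6743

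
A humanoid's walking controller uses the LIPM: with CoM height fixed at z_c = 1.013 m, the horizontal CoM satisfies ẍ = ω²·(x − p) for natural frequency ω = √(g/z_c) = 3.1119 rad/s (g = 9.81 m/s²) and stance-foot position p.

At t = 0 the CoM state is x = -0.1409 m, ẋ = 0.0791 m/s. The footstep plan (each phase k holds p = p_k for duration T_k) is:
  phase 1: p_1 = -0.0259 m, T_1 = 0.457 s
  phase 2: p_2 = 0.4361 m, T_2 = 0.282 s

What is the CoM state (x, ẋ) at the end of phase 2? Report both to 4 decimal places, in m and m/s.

phase 1: p=-0.0259, T=0.457, ωT=1.422138, cosh=2.193587, sinh=1.952389; start (x,ẋ)=(-0.140900, 0.079100) → end (x,ẋ)=(-0.228536, -0.525186)
phase 2: p=0.4361, T=0.282, ωT=0.877556, cosh=1.410406, sinh=0.994608; start (x,ẋ)=(-0.228536, -0.525186) → end (x,ẋ)=(-0.669163, -2.797853)

x = -0.6692, ẋ = -2.7979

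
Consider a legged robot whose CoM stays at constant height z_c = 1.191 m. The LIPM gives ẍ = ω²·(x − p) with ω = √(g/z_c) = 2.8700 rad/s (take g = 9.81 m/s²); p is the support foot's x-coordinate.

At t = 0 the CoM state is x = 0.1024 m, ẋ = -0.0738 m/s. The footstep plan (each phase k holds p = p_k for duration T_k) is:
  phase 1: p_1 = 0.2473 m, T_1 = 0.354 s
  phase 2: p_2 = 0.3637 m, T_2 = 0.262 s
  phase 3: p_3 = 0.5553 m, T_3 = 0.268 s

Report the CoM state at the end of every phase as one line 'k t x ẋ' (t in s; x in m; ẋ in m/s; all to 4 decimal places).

phase 1: p=0.2473, T=0.354, ωT=1.015980, cosh=1.562058, sinh=1.200011; start (x,ẋ)=(0.102400, -0.073800) → end (x,ẋ)=(-0.009900, -0.614320)
phase 2: p=0.3637, T=0.262, ωT=0.751940, cosh=1.296281, sinh=0.824830; start (x,ẋ)=(-0.009900, -0.614320) → end (x,ẋ)=(-0.297144, -1.680740)
phase 3: p=0.5553, T=0.268, ωT=0.769160, cosh=1.310677, sinh=0.847275; start (x,ẋ)=(-0.297144, -1.680740) → end (x,ẋ)=(-1.058163, -4.275779)

1 0.3540 -0.0099 -0.6143
2 0.6160 -0.2971 -1.6807
3 0.8840 -1.0582 -4.2758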